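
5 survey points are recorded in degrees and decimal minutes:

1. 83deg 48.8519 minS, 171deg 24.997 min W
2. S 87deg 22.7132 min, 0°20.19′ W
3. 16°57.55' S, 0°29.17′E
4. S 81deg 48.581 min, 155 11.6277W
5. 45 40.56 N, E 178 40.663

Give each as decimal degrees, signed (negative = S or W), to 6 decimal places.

Point 1:
  Lat: 83 + 48.8519/60 = 83.8141983
  S ⇒ negate
  λ: 24.997′ = 0.416617°; total 171.4166167
  W → negative
Point 2:
  Lat: 22.7132′ = 0.378553°; total 87.3785533
  S → negative
  λ: 20.19′ = 0.336500°; total 0.3365000
  W → negative
Point 3:
  φ: 57.55′ = 0.959167°; total 16.9591667
  hemisphere S, so the sign is −
  λ: 29.17′ = 0.486167°; total 0.4861667
  E ⇒ keep positive
Point 4:
  Lat: 81 + 48.581/60 = 81.8096833
  S ⇒ negate
  λ: 155 + 11.6277/60 = 155.1937950
  W ⇒ negate
Point 5:
  Latitude: 45 + 40.56/60 = 45.6760000
  N ⇒ keep positive
  Lon: 178 + 40.663/60 = 178.6777167
  E ⇒ keep positive

1. -83.814198, -171.416617
2. -87.378553, -0.336500
3. -16.959167, 0.486167
4. -81.809683, -155.193795
5. 45.676000, 178.677717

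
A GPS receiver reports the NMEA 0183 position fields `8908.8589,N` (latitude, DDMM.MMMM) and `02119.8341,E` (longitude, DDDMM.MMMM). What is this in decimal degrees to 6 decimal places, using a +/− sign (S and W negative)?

89.147648, 21.330568

Latitude: split at 2 digits → 89° and 8.8589′; 89 + 8.8589/60 = 89.1476483
N ⇒ keep positive
Lon: degrees = first 3 digits = 21, minutes = 19.8341; 21 + 19.8341/60 = 21.3305683
E → positive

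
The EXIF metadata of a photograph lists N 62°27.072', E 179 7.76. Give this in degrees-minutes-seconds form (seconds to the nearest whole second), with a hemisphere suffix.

φ: fractional minutes 0.07200 × 60 = 4.32″
Lon: 7.76000′ → 7′ and 0.76000 × 60 = 45.60″

62°27′4″ N, 179°07′46″ E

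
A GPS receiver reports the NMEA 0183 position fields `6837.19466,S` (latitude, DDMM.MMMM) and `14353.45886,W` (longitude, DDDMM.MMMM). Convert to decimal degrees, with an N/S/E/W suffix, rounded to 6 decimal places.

Latitude: degrees = first 2 digits = 68, minutes = 37.19466; 68 + 37.19466/60 = 68.6199110
Lon: split at 3 digits → 143° and 53.45886′; 143 + 53.45886/60 = 143.8909810

68.619911° S, 143.890981° W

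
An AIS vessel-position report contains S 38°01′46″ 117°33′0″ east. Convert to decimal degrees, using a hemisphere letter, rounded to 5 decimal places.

Lat: 1′ + 46″ = 1.76667′; 38 + 1.76667/60 = 38.029444
λ: 117 + 33/60 + 0/3600 = 117.550000

38.02944° S, 117.55000° E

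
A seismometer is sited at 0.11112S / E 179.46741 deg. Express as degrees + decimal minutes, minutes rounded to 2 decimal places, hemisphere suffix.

0° 6.67′ S, 179° 28.04′ E

φ: 0° + 0.111120 × 60 = 0° 6.6672′
Longitude: fractional part 0.467410 → 28.0446 minutes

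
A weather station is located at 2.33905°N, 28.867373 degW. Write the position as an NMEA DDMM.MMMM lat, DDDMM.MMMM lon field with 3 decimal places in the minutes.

Latitude: fractional part 0.339050 → 20.34300 minutes
Lon: minutes = (28.867373 − 28) × 60 = 52.04238

0220.343,N / 02852.042,W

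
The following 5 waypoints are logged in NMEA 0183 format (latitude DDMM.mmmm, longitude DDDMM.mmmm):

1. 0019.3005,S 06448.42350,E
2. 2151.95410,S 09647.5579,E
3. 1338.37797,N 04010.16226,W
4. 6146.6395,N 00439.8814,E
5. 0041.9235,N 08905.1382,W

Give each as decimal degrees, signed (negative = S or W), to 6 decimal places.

1. -0.321675, 64.807058
2. -21.865902, 96.792632
3. 13.639633, -40.169371
4. 61.777325, 4.664690
5. 0.698725, -89.085637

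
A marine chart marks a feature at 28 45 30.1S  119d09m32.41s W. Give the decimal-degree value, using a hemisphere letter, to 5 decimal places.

Lat: 45′ + 30.1″ = 45.50167′; 28 + 45.50167/60 = 28.758361
λ: 9′ + 32.41″ = 9.54017′; 119 + 9.54017/60 = 119.159003

28.75836° S, 119.15900° W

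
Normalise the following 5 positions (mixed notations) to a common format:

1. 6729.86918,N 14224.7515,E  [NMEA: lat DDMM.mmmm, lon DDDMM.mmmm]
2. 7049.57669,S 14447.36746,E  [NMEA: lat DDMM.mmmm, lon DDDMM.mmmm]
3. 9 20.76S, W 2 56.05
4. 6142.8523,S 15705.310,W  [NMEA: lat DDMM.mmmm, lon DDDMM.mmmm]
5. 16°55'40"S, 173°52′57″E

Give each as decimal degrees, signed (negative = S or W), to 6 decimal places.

Point 1:
  Latitude: split at 2 digits → 67° and 29.86918′; 67 + 29.86918/60 = 67.4978197
  N ⇒ keep positive
  Longitude: degrees = first 3 digits = 142, minutes = 24.7515; 142 + 24.7515/60 = 142.4125250
  E ⇒ keep positive
Point 2:
  Latitude: degrees = first 2 digits = 70, minutes = 49.57669; 70 + 49.57669/60 = 70.8262782
  S → negative
  λ: degrees = first 3 digits = 144, minutes = 47.36746; 144 + 47.36746/60 = 144.7894577
  E ⇒ keep positive
Point 3:
  Lat: 9 + 20.76/60 = 9.3460000
  S ⇒ negate
  λ: 56.05′ = 0.934167°; total 2.9341667
  hemisphere W, so the sign is −
Point 4:
  Latitude: degrees = first 2 digits = 61, minutes = 42.8523; 61 + 42.8523/60 = 61.7142050
  hemisphere S, so the sign is −
  Longitude: degrees = first 3 digits = 157, minutes = 5.31; 157 + 5.31/60 = 157.0885000
  W → negative
Point 5:
  Latitude: 16 + 55/60 + 40/3600 = 16.9277778
  hemisphere S, so the sign is −
  Longitude: 173 + 52/60 + 57/3600 = 173.8825000
  E → positive

1. 67.497820, 142.412525
2. -70.826278, 144.789458
3. -9.346000, -2.934167
4. -61.714205, -157.088500
5. -16.927778, 173.882500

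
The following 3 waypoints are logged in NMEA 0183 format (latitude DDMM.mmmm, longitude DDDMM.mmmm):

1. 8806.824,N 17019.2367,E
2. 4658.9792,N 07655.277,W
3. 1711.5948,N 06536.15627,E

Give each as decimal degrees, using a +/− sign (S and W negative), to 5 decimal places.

Point 1:
  Latitude: split at 2 digits → 88° and 6.824′; 88 + 6.824/60 = 88.113733
  N ⇒ keep positive
  Longitude: split at 3 digits → 170° and 19.2367′; 170 + 19.2367/60 = 170.320612
  E → positive
Point 2:
  Lat: split at 2 digits → 46° and 58.9792′; 46 + 58.9792/60 = 46.982987
  N → positive
  Longitude: degrees = first 3 digits = 76, minutes = 55.277; 76 + 55.277/60 = 76.921283
  W → negative
Point 3:
  Lat: degrees = first 2 digits = 17, minutes = 11.5948; 17 + 11.5948/60 = 17.193247
  N → positive
  Lon: degrees = first 3 digits = 65, minutes = 36.15627; 65 + 36.15627/60 = 65.602605
  E ⇒ keep positive

1. 88.11373, 170.32061
2. 46.98299, -76.92128
3. 17.19325, 65.60260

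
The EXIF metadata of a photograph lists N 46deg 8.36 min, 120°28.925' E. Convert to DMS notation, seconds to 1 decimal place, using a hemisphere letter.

φ: fractional minutes 0.36000 × 60 = 21.600″
Longitude: 28.92500′ → 28′ and 0.92500 × 60 = 55.500″

46°08′21.6″ N, 120°28′55.5″ E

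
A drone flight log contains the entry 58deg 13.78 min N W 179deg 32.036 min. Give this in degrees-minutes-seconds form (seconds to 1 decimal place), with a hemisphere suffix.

φ: fractional minutes 0.78000 × 60 = 46.800″
Lon: fractional minutes 0.03600 × 60 = 2.160″

58°13′46.8″ N, 179°32′2.2″ W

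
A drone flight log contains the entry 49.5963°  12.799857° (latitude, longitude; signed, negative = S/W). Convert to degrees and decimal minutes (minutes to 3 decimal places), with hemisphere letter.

Lat: minutes = (49.596300 − 49) × 60 = 35.77800
Longitude: fractional part 0.799857 → 47.99142 minutes

49° 35.778′ N, 12° 47.991′ E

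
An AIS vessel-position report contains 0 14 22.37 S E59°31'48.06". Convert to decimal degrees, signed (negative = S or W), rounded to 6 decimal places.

-0.239547, 59.530017

Latitude: 0° + 14/60 + 22.37/3600 = 0 + 0.233333 + 0.006214 = 0.2395472
S → negative
Lon: 59 + 31/60 + 48.06/3600 = 59.5300167
E → positive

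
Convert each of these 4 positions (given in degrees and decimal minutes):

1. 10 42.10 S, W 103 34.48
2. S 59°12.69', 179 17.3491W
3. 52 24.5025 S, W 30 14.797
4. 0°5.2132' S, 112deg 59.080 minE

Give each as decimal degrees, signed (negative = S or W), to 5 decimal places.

1. -10.70167, -103.57467
2. -59.21150, -179.28915
3. -52.40838, -30.24662
4. -0.08689, 112.98467

Point 1:
  Latitude: 10 + 42.1/60 = 10.701667
  S ⇒ negate
  λ: 34.48′ = 0.574667°; total 103.574667
  W ⇒ negate
Point 2:
  φ: 12.69′ = 0.211500°; total 59.211500
  S ⇒ negate
  Longitude: 17.3491′ = 0.289152°; total 179.289152
  hemisphere W, so the sign is −
Point 3:
  Latitude: 24.5025′ = 0.408375°; total 52.408375
  S ⇒ negate
  Lon: 14.797′ = 0.246617°; total 30.246617
  W → negative
Point 4:
  Lat: 0 + 5.2132/60 = 0.086887
  S → negative
  λ: 112 + 59.08/60 = 112.984667
  E ⇒ keep positive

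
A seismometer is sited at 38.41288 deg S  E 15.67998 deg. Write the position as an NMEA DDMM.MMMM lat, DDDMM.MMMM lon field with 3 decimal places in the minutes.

3824.773,S / 01540.799,E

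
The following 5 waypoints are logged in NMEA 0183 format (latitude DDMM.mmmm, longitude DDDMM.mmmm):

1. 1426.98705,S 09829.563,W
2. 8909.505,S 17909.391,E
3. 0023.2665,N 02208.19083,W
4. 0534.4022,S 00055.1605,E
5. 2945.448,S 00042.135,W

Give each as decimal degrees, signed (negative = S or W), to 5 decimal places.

Point 1:
  φ: split at 2 digits → 14° and 26.98705′; 14 + 26.98705/60 = 14.449784
  S ⇒ negate
  Longitude: degrees = first 3 digits = 98, minutes = 29.563; 98 + 29.563/60 = 98.492717
  W ⇒ negate
Point 2:
  φ: degrees = first 2 digits = 89, minutes = 9.505; 89 + 9.505/60 = 89.158417
  hemisphere S, so the sign is −
  Longitude: degrees = first 3 digits = 179, minutes = 9.391; 179 + 9.391/60 = 179.156517
  E ⇒ keep positive
Point 3:
  Lat: split at 2 digits → 00° and 23.2665′; 0 + 23.2665/60 = 0.387775
  N ⇒ keep positive
  λ: degrees = first 3 digits = 22, minutes = 8.19083; 22 + 8.19083/60 = 22.136514
  W ⇒ negate
Point 4:
  Lat: split at 2 digits → 05° and 34.4022′; 5 + 34.4022/60 = 5.573370
  S ⇒ negate
  Lon: degrees = first 3 digits = 0, minutes = 55.1605; 0 + 55.1605/60 = 0.919342
  E ⇒ keep positive
Point 5:
  φ: split at 2 digits → 29° and 45.448′; 29 + 45.448/60 = 29.757467
  hemisphere S, so the sign is −
  λ: split at 3 digits → 000° and 42.135′; 0 + 42.135/60 = 0.702250
  W → negative

1. -14.44978, -98.49272
2. -89.15842, 179.15652
3. 0.38778, -22.13651
4. -5.57337, 0.91934
5. -29.75747, -0.70225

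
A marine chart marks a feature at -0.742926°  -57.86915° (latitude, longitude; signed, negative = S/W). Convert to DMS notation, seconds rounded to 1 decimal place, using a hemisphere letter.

0°44′34.5″ S, 57°52′8.9″ W

Latitude is negative → S; |value| = 0.742926
Lat: whole degrees 0; 44.57556′ → 44′ and 34.534″
Longitude is negative → W; |value| = 57.869150
Longitude: 0.869150° → 52.14900′; 0.14900 × 60 = 8.940″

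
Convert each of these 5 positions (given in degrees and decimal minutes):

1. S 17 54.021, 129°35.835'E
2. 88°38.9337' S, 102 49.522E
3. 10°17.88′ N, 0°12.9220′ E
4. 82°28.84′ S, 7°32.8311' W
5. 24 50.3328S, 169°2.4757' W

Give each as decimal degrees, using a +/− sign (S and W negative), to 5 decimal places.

Point 1:
  Latitude: 54.021′ = 0.900350°; total 17.900350
  hemisphere S, so the sign is −
  λ: 129 + 35.835/60 = 129.597250
  E → positive
Point 2:
  Lat: 88 + 38.9337/60 = 88.648895
  S ⇒ negate
  λ: 49.522′ = 0.825367°; total 102.825367
  E → positive
Point 3:
  Lat: 17.88′ = 0.298000°; total 10.298000
  N ⇒ keep positive
  Longitude: 0 + 12.922/60 = 0.215367
  E ⇒ keep positive
Point 4:
  Lat: 82 + 28.84/60 = 82.480667
  hemisphere S, so the sign is −
  Longitude: 32.8311′ = 0.547185°; total 7.547185
  hemisphere W, so the sign is −
Point 5:
  φ: 50.3328′ = 0.838880°; total 24.838880
  hemisphere S, so the sign is −
  Longitude: 2.4757′ = 0.041262°; total 169.041262
  hemisphere W, so the sign is −

1. -17.90035, 129.59725
2. -88.64890, 102.82537
3. 10.29800, 0.21537
4. -82.48067, -7.54719
5. -24.83888, -169.04126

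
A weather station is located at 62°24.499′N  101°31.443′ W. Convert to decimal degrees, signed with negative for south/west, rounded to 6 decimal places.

φ: 24.499′ = 0.408317°; total 62.4083167
N ⇒ keep positive
Lon: 31.443′ = 0.524050°; total 101.5240500
W ⇒ negate

62.408317, -101.524050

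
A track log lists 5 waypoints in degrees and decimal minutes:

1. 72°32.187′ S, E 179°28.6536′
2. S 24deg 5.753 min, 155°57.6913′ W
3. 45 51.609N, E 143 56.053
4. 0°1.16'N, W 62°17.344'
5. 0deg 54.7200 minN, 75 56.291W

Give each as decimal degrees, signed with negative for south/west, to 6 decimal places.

1. -72.536450, 179.477560
2. -24.095883, -155.961522
3. 45.860150, 143.934217
4. 0.019333, -62.289067
5. 0.912000, -75.938183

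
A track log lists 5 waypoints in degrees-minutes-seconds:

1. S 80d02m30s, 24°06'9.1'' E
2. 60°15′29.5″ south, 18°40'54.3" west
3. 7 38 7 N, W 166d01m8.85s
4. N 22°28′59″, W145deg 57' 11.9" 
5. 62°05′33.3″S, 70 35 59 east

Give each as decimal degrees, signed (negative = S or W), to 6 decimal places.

1. -80.041667, 24.102528
2. -60.258194, -18.681750
3. 7.635278, -166.019125
4. 22.483056, -145.953306
5. -62.092583, 70.599722

Point 1:
  Lat: 80° + 2/60 + 30/3600 = 80 + 0.033333 + 0.008333 = 80.0416667
  S → negative
  λ: 6′ + 9.1″ = 6.15167′; 24 + 6.15167/60 = 24.1025278
  E ⇒ keep positive
Point 2:
  Lat: 60° + 15/60 + 29.5/3600 = 60 + 0.250000 + 0.008194 = 60.2581944
  hemisphere S, so the sign is −
  Longitude: 18° + 40/60 + 54.3/3600 = 18 + 0.666667 + 0.015083 = 18.6817500
  W → negative
Point 3:
  Latitude: 7 + 38/60 + 7/3600 = 7.6352778
  N ⇒ keep positive
  Lon: 1′ + 8.85″ = 1.14750′; 166 + 1.14750/60 = 166.0191250
  W ⇒ negate
Point 4:
  φ: 22° + 28/60 + 59/3600 = 22 + 0.466667 + 0.016389 = 22.4830556
  N → positive
  λ: 145 + 57/60 + 11.9/3600 = 145.9533056
  hemisphere W, so the sign is −
Point 5:
  Latitude: 62 + 5/60 + 33.3/3600 = 62.0925833
  S → negative
  Longitude: 35′ + 59″ = 35.98333′; 70 + 35.98333/60 = 70.5997222
  E ⇒ keep positive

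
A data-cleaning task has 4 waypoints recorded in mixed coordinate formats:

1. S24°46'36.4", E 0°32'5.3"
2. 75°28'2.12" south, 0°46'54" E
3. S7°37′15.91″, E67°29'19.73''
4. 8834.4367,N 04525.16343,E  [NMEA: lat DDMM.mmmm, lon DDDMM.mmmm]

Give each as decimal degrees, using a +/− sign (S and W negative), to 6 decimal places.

1. -24.776778, 0.534806
2. -75.467256, 0.781667
3. -7.621086, 67.488814
4. 88.573945, 45.419391

Point 1:
  Lat: 24 + 46/60 + 36.4/3600 = 24.7767778
  hemisphere S, so the sign is −
  Longitude: 0° + 32/60 + 5.3/3600 = 0 + 0.533333 + 0.001472 = 0.5348056
  E ⇒ keep positive
Point 2:
  Lat: 75 + 28/60 + 2.12/3600 = 75.4672556
  S ⇒ negate
  Longitude: 0° + 46/60 + 54/3600 = 0 + 0.766667 + 0.015000 = 0.7816667
  E → positive
Point 3:
  Latitude: 37′ + 15.91″ = 37.26517′; 7 + 37.26517/60 = 7.6210861
  S ⇒ negate
  Lon: 29′ + 19.73″ = 29.32883′; 67 + 29.32883/60 = 67.4888139
  E → positive
Point 4:
  φ: split at 2 digits → 88° and 34.4367′; 88 + 34.4367/60 = 88.5739450
  N → positive
  Lon: split at 3 digits → 045° and 25.16343′; 45 + 25.16343/60 = 45.4193905
  E → positive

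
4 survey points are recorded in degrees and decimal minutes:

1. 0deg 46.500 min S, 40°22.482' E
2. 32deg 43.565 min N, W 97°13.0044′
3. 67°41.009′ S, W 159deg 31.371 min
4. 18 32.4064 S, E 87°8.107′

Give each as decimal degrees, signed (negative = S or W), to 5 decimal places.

Point 1:
  Latitude: 46.5′ = 0.775000°; total 0.775000
  hemisphere S, so the sign is −
  λ: 40 + 22.482/60 = 40.374700
  E ⇒ keep positive
Point 2:
  Latitude: 32 + 43.565/60 = 32.726083
  N → positive
  Lon: 97 + 13.0044/60 = 97.216740
  W → negative
Point 3:
  φ: 41.009′ = 0.683483°; total 67.683483
  S → negative
  λ: 31.371′ = 0.522850°; total 159.522850
  W → negative
Point 4:
  φ: 18 + 32.4064/60 = 18.540107
  hemisphere S, so the sign is −
  Longitude: 87 + 8.107/60 = 87.135117
  E ⇒ keep positive

1. -0.77500, 40.37470
2. 32.72608, -97.21674
3. -67.68348, -159.52285
4. -18.54011, 87.13512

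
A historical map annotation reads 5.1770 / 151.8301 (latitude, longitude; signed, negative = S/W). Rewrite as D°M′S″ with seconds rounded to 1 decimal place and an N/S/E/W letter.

5°10′37.2″ N, 151°49′48.4″ E

Latitude: 0.177000 × 60 = 10.62000′ → 10′, remainder × 60 = 37.200″
λ: whole degrees 151; 49.80600′ → 49′ and 48.360″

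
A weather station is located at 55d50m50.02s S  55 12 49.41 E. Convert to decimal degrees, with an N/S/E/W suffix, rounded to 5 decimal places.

Latitude: 55 + 50/60 + 50.02/3600 = 55.847228
Lon: 12′ + 49.41″ = 12.82350′; 55 + 12.82350/60 = 55.213725

55.84723° S, 55.21373° E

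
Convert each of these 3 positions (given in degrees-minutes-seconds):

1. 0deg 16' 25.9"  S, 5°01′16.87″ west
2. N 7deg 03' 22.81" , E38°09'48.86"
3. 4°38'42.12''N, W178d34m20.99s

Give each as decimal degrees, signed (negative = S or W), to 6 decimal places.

1. -0.273861, -5.021353
2. 7.056336, 38.163572
3. 4.645033, -178.572497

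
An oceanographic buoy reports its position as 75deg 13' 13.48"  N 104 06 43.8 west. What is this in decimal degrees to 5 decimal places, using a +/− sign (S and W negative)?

Latitude: 75 + 13/60 + 13.48/3600 = 75.220411
N ⇒ keep positive
Lon: 6′ + 43.8″ = 6.73000′; 104 + 6.73000/60 = 104.112167
W ⇒ negate

75.22041, -104.11217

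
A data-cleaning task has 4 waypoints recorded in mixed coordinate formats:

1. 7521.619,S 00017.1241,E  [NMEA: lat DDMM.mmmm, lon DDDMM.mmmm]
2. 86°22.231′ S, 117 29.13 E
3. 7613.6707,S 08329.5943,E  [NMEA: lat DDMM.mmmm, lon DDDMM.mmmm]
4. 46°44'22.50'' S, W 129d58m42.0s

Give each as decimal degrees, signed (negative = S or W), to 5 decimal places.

1. -75.36032, 0.28540
2. -86.37052, 117.48550
3. -76.22785, 83.49324
4. -46.73958, -129.97833

Point 1:
  φ: degrees = first 2 digits = 75, minutes = 21.619; 75 + 21.619/60 = 75.360317
  hemisphere S, so the sign is −
  λ: split at 3 digits → 000° and 17.1241′; 0 + 17.1241/60 = 0.285402
  E → positive
Point 2:
  Lat: 22.231′ = 0.370517°; total 86.370517
  S → negative
  λ: 29.13′ = 0.485500°; total 117.485500
  E ⇒ keep positive
Point 3:
  φ: degrees = first 2 digits = 76, minutes = 13.6707; 76 + 13.6707/60 = 76.227845
  hemisphere S, so the sign is −
  Longitude: degrees = first 3 digits = 83, minutes = 29.5943; 83 + 29.5943/60 = 83.493238
  E → positive
Point 4:
  φ: 46° + 44/60 + 22.5/3600 = 46 + 0.733333 + 0.006250 = 46.739583
  hemisphere S, so the sign is −
  Lon: 129° + 58/60 + 42/3600 = 129 + 0.966667 + 0.011667 = 129.978333
  W → negative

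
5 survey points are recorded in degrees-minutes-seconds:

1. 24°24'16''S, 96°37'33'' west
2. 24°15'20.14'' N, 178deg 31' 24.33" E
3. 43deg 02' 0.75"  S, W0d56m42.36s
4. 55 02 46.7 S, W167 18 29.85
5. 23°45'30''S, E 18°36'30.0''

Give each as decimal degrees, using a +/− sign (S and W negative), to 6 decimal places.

Point 1:
  Latitude: 24° + 24/60 + 16/3600 = 24 + 0.400000 + 0.004444 = 24.4044444
  S ⇒ negate
  Lon: 96° + 37/60 + 33/3600 = 96 + 0.616667 + 0.009167 = 96.6258333
  W ⇒ negate
Point 2:
  Lat: 24° + 15/60 + 20.14/3600 = 24 + 0.250000 + 0.005594 = 24.2555944
  N ⇒ keep positive
  Lon: 178 + 31/60 + 24.33/3600 = 178.5234250
  E ⇒ keep positive
Point 3:
  Latitude: 43° + 2/60 + 0.75/3600 = 43 + 0.033333 + 0.000208 = 43.0335417
  hemisphere S, so the sign is −
  λ: 0 + 56/60 + 42.36/3600 = 0.9451000
  W → negative
Point 4:
  Latitude: 55° + 2/60 + 46.7/3600 = 55 + 0.033333 + 0.012972 = 55.0463056
  S → negative
  λ: 167 + 18/60 + 29.85/3600 = 167.3082917
  W → negative
Point 5:
  φ: 45′ + 30″ = 45.50000′; 23 + 45.50000/60 = 23.7583333
  S → negative
  λ: 36′ + 30″ = 36.50000′; 18 + 36.50000/60 = 18.6083333
  E ⇒ keep positive

1. -24.404444, -96.625833
2. 24.255594, 178.523425
3. -43.033542, -0.945100
4. -55.046306, -167.308292
5. -23.758333, 18.608333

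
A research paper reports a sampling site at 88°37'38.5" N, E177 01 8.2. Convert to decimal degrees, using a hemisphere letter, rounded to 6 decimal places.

88.627361° N, 177.018944° E

φ: 37′ + 38.5″ = 37.64167′; 88 + 37.64167/60 = 88.6273611
λ: 177 + 1/60 + 8.2/3600 = 177.0189444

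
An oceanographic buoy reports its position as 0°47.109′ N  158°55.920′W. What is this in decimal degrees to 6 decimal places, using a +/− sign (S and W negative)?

0.785150, -158.932000

φ: 0 + 47.109/60 = 0.7851500
N → positive
λ: 55.92′ = 0.932000°; total 158.9320000
W → negative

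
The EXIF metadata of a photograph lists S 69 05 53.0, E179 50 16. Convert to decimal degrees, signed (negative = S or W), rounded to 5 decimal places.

-69.09806, 179.83778

Latitude: 69 + 5/60 + 53/3600 = 69.098056
hemisphere S, so the sign is −
Lon: 50′ + 16″ = 50.26667′; 179 + 50.26667/60 = 179.837778
E → positive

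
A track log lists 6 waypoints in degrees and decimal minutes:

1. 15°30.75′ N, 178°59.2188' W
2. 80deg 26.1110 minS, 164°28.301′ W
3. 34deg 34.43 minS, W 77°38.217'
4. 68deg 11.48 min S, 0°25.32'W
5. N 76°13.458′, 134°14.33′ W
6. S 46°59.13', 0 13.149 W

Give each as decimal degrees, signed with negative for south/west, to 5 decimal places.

Point 1:
  Lat: 15 + 30.75/60 = 15.512500
  N → positive
  Longitude: 178 + 59.2188/60 = 178.986980
  hemisphere W, so the sign is −
Point 2:
  Lat: 26.111′ = 0.435183°; total 80.435183
  hemisphere S, so the sign is −
  Lon: 164 + 28.301/60 = 164.471683
  hemisphere W, so the sign is −
Point 3:
  Lat: 34 + 34.43/60 = 34.573833
  S ⇒ negate
  λ: 38.217′ = 0.636950°; total 77.636950
  W → negative
Point 4:
  Lat: 68 + 11.48/60 = 68.191333
  hemisphere S, so the sign is −
  λ: 0 + 25.32/60 = 0.422000
  W ⇒ negate
Point 5:
  Lat: 76 + 13.458/60 = 76.224300
  N ⇒ keep positive
  Longitude: 14.33′ = 0.238833°; total 134.238833
  W ⇒ negate
Point 6:
  Latitude: 46 + 59.13/60 = 46.985500
  S ⇒ negate
  Longitude: 0 + 13.149/60 = 0.219150
  W ⇒ negate

1. 15.51250, -178.98698
2. -80.43518, -164.47168
3. -34.57383, -77.63695
4. -68.19133, -0.42200
5. 76.22430, -134.23883
6. -46.98550, -0.21915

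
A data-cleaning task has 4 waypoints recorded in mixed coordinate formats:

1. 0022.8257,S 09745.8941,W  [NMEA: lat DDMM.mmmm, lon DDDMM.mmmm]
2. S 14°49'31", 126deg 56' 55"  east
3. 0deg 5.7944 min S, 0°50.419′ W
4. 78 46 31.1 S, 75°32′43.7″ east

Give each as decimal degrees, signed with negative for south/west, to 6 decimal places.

1. -0.380428, -97.764902
2. -14.825278, 126.948611
3. -0.096573, -0.840317
4. -78.775306, 75.545472

Point 1:
  Latitude: degrees = first 2 digits = 0, minutes = 22.8257; 0 + 22.8257/60 = 0.3804283
  S → negative
  Lon: degrees = first 3 digits = 97, minutes = 45.8941; 97 + 45.8941/60 = 97.7649017
  hemisphere W, so the sign is −
Point 2:
  Latitude: 14 + 49/60 + 31/3600 = 14.8252778
  S ⇒ negate
  λ: 126 + 56/60 + 55/3600 = 126.9486111
  E → positive
Point 3:
  Latitude: 5.7944′ = 0.096573°; total 0.0965733
  hemisphere S, so the sign is −
  Longitude: 0 + 50.419/60 = 0.8403167
  hemisphere W, so the sign is −
Point 4:
  φ: 78 + 46/60 + 31.1/3600 = 78.7753056
  S ⇒ negate
  Longitude: 75 + 32/60 + 43.7/3600 = 75.5454722
  E ⇒ keep positive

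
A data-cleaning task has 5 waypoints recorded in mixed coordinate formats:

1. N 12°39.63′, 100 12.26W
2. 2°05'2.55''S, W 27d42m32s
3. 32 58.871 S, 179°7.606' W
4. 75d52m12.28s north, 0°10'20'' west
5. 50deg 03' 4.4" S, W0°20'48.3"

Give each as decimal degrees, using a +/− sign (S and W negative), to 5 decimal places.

Point 1:
  Latitude: 12 + 39.63/60 = 12.660500
  N → positive
  Longitude: 12.26′ = 0.204333°; total 100.204333
  W → negative
Point 2:
  φ: 2° + 5/60 + 2.55/3600 = 2 + 0.083333 + 0.000708 = 2.084042
  hemisphere S, so the sign is −
  Lon: 42′ + 32″ = 42.53333′; 27 + 42.53333/60 = 27.708889
  W → negative
Point 3:
  φ: 58.871′ = 0.981183°; total 32.981183
  hemisphere S, so the sign is −
  Longitude: 179 + 7.606/60 = 179.126767
  hemisphere W, so the sign is −
Point 4:
  φ: 52′ + 12.28″ = 52.20467′; 75 + 52.20467/60 = 75.870078
  N ⇒ keep positive
  Lon: 0° + 10/60 + 20/3600 = 0 + 0.166667 + 0.005556 = 0.172222
  W → negative
Point 5:
  φ: 3′ + 4.4″ = 3.07333′; 50 + 3.07333/60 = 50.051222
  S → negative
  λ: 20′ + 48.3″ = 20.80500′; 0 + 20.80500/60 = 0.346750
  hemisphere W, so the sign is −

1. 12.66050, -100.20433
2. -2.08404, -27.70889
3. -32.98118, -179.12677
4. 75.87008, -0.17222
5. -50.05122, -0.34675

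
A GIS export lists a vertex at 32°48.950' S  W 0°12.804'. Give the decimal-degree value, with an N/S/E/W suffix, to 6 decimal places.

32.815833° S, 0.213400° W

Latitude: 32 + 48.95/60 = 32.8158333
λ: 0 + 12.804/60 = 0.2134000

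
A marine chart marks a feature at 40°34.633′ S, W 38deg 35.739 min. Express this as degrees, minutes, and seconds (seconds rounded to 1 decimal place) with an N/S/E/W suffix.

φ: fractional minutes 0.63300 × 60 = 37.980″
Longitude: fractional minutes 0.73900 × 60 = 44.340″

40°34′38.0″ S, 38°35′44.3″ W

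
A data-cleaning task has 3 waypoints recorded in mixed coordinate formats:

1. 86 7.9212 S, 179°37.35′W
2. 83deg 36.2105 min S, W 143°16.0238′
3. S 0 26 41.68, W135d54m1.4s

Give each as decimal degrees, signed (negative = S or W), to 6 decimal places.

1. -86.132020, -179.622500
2. -83.603508, -143.267063
3. -0.444911, -135.900389

Point 1:
  φ: 7.9212′ = 0.132020°; total 86.1320200
  S → negative
  Lon: 179 + 37.35/60 = 179.6225000
  W ⇒ negate
Point 2:
  Latitude: 83 + 36.2105/60 = 83.6035083
  S ⇒ negate
  Lon: 16.0238′ = 0.267063°; total 143.2670633
  W → negative
Point 3:
  φ: 0 + 26/60 + 41.68/3600 = 0.4449111
  S → negative
  λ: 135° + 54/60 + 1.4/3600 = 135 + 0.900000 + 0.000389 = 135.9003889
  W ⇒ negate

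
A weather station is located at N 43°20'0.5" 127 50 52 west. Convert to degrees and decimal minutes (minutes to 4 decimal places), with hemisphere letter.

43° 20.0083′ N, 127° 50.8667′ W

Lat: 20 + 0.5/60 = 20.008333′
Lon: 50 + 52/60 = 50.866667′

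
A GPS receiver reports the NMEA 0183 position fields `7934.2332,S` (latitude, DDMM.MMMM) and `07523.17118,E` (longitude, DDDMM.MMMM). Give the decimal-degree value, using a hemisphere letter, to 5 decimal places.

Latitude: split at 2 digits → 79° and 34.2332′; 79 + 34.2332/60 = 79.570553
λ: degrees = first 3 digits = 75, minutes = 23.17118; 75 + 23.17118/60 = 75.386186

79.57055° S, 75.38619° E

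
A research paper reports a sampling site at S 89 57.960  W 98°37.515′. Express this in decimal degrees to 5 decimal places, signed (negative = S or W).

-89.96600, -98.62525

Latitude: 89 + 57.96/60 = 89.966000
S → negative
Longitude: 37.515′ = 0.625250°; total 98.625250
hemisphere W, so the sign is −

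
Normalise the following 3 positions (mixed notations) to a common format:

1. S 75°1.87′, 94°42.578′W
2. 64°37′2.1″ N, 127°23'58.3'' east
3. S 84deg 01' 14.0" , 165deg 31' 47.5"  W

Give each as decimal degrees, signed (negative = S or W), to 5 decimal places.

1. -75.03117, -94.70963
2. 64.61725, 127.39953
3. -84.02056, -165.52986

Point 1:
  Lat: 75 + 1.87/60 = 75.031167
  S → negative
  λ: 94 + 42.578/60 = 94.709633
  W → negative
Point 2:
  Lat: 37′ + 2.1″ = 37.03500′; 64 + 37.03500/60 = 64.617250
  N ⇒ keep positive
  λ: 127° + 23/60 + 58.3/3600 = 127 + 0.383333 + 0.016194 = 127.399528
  E ⇒ keep positive
Point 3:
  Latitude: 84° + 1/60 + 14/3600 = 84 + 0.016667 + 0.003889 = 84.020556
  S ⇒ negate
  λ: 31′ + 47.5″ = 31.79167′; 165 + 31.79167/60 = 165.529861
  W ⇒ negate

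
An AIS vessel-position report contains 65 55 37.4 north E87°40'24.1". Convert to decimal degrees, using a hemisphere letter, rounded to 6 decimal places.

Lat: 55′ + 37.4″ = 55.62333′; 65 + 55.62333/60 = 65.9270556
Lon: 40′ + 24.1″ = 40.40167′; 87 + 40.40167/60 = 87.6733611

65.927056° N, 87.673361° E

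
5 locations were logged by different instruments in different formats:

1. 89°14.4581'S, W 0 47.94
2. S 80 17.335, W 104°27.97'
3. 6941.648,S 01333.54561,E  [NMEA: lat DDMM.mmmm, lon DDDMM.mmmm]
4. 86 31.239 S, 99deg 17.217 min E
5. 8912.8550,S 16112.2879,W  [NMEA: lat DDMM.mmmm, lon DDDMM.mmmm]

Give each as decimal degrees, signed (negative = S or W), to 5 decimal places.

Point 1:
  Latitude: 89 + 14.4581/60 = 89.240968
  S → negative
  λ: 0 + 47.94/60 = 0.799000
  W → negative
Point 2:
  φ: 17.335′ = 0.288917°; total 80.288917
  S → negative
  Lon: 27.97′ = 0.466167°; total 104.466167
  W ⇒ negate
Point 3:
  φ: degrees = first 2 digits = 69, minutes = 41.648; 69 + 41.648/60 = 69.694133
  S → negative
  Lon: split at 3 digits → 013° and 33.54561′; 13 + 33.54561/60 = 13.559094
  E → positive
Point 4:
  φ: 31.239′ = 0.520650°; total 86.520650
  S ⇒ negate
  λ: 99 + 17.217/60 = 99.286950
  E ⇒ keep positive
Point 5:
  φ: split at 2 digits → 89° and 12.855′; 89 + 12.855/60 = 89.214250
  S ⇒ negate
  Lon: split at 3 digits → 161° and 12.2879′; 161 + 12.2879/60 = 161.204798
  hemisphere W, so the sign is −

1. -89.24097, -0.79900
2. -80.28892, -104.46617
3. -69.69413, 13.55909
4. -86.52065, 99.28695
5. -89.21425, -161.20480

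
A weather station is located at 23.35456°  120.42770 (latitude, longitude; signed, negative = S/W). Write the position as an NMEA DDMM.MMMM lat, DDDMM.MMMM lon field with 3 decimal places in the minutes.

2321.274,N / 12025.662,E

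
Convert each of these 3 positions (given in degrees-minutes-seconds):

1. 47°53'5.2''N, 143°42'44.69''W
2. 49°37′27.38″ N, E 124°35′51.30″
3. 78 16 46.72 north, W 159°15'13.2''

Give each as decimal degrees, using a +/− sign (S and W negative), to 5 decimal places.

1. 47.88478, -143.71241
2. 49.62427, 124.59758
3. 78.27964, -159.25367

Point 1:
  Lat: 47 + 53/60 + 5.2/3600 = 47.884778
  N → positive
  Lon: 42′ + 44.69″ = 42.74483′; 143 + 42.74483/60 = 143.712414
  W ⇒ negate
Point 2:
  Lat: 49 + 37/60 + 27.38/3600 = 49.624272
  N ⇒ keep positive
  Lon: 124° + 35/60 + 51.3/3600 = 124 + 0.583333 + 0.014250 = 124.597583
  E ⇒ keep positive
Point 3:
  φ: 78 + 16/60 + 46.72/3600 = 78.279644
  N → positive
  λ: 15′ + 13.2″ = 15.22000′; 159 + 15.22000/60 = 159.253667
  W ⇒ negate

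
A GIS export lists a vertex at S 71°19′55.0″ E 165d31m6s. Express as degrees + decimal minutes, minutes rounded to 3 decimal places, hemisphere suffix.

71° 19.917′ S, 165° 31.100′ E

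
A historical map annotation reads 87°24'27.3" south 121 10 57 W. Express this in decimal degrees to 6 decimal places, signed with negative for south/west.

Lat: 24′ + 27.3″ = 24.45500′; 87 + 24.45500/60 = 87.4075833
S ⇒ negate
Longitude: 121 + 10/60 + 57/3600 = 121.1825000
hemisphere W, so the sign is −

-87.407583, -121.182500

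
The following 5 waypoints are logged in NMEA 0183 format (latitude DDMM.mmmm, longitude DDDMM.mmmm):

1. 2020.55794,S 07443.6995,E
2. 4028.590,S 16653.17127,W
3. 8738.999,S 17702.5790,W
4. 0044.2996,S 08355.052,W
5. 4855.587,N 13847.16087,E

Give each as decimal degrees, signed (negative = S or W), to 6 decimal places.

Point 1:
  φ: degrees = first 2 digits = 20, minutes = 20.55794; 20 + 20.55794/60 = 20.3426323
  hemisphere S, so the sign is −
  λ: split at 3 digits → 074° and 43.6995′; 74 + 43.6995/60 = 74.7283250
  E ⇒ keep positive
Point 2:
  Latitude: split at 2 digits → 40° and 28.59′; 40 + 28.59/60 = 40.4765000
  S ⇒ negate
  Lon: split at 3 digits → 166° and 53.17127′; 166 + 53.17127/60 = 166.8861878
  W ⇒ negate
Point 3:
  Latitude: degrees = first 2 digits = 87, minutes = 38.999; 87 + 38.999/60 = 87.6499833
  S → negative
  Longitude: split at 3 digits → 177° and 2.579′; 177 + 2.579/60 = 177.0429833
  W → negative
Point 4:
  φ: degrees = first 2 digits = 0, minutes = 44.2996; 0 + 44.2996/60 = 0.7383267
  hemisphere S, so the sign is −
  λ: degrees = first 3 digits = 83, minutes = 55.052; 83 + 55.052/60 = 83.9175333
  W ⇒ negate
Point 5:
  Latitude: degrees = first 2 digits = 48, minutes = 55.587; 48 + 55.587/60 = 48.9264500
  N ⇒ keep positive
  Longitude: split at 3 digits → 138° and 47.16087′; 138 + 47.16087/60 = 138.7860145
  E ⇒ keep positive

1. -20.342632, 74.728325
2. -40.476500, -166.886188
3. -87.649983, -177.042983
4. -0.738327, -83.917533
5. 48.926450, 138.786015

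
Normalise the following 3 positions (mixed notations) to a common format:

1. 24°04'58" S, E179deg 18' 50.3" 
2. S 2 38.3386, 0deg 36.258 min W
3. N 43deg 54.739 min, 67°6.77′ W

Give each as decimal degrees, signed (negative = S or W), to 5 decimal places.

Point 1:
  Lat: 24 + 4/60 + 58/3600 = 24.082778
  hemisphere S, so the sign is −
  Lon: 18′ + 50.3″ = 18.83833′; 179 + 18.83833/60 = 179.313972
  E → positive
Point 2:
  Lat: 2 + 38.3386/60 = 2.638977
  hemisphere S, so the sign is −
  Longitude: 0 + 36.258/60 = 0.604300
  W ⇒ negate
Point 3:
  Latitude: 43 + 54.739/60 = 43.912317
  N ⇒ keep positive
  λ: 67 + 6.77/60 = 67.112833
  hemisphere W, so the sign is −

1. -24.08278, 179.31397
2. -2.63898, -0.60430
3. 43.91232, -67.11283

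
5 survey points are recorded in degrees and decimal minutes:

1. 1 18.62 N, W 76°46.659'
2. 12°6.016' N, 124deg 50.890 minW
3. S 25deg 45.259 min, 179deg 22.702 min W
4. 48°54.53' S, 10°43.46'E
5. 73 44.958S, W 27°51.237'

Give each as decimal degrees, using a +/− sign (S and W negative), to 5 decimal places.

Point 1:
  φ: 18.62′ = 0.310333°; total 1.310333
  N → positive
  λ: 76 + 46.659/60 = 76.777650
  hemisphere W, so the sign is −
Point 2:
  Lat: 12 + 6.016/60 = 12.100267
  N ⇒ keep positive
  λ: 124 + 50.89/60 = 124.848167
  W → negative
Point 3:
  φ: 45.259′ = 0.754317°; total 25.754317
  hemisphere S, so the sign is −
  Longitude: 179 + 22.702/60 = 179.378367
  W ⇒ negate
Point 4:
  Lat: 48 + 54.53/60 = 48.908833
  S ⇒ negate
  λ: 43.46′ = 0.724333°; total 10.724333
  E → positive
Point 5:
  Lat: 44.958′ = 0.749300°; total 73.749300
  hemisphere S, so the sign is −
  λ: 51.237′ = 0.853950°; total 27.853950
  W → negative

1. 1.31033, -76.77765
2. 12.10027, -124.84817
3. -25.75432, -179.37837
4. -48.90883, 10.72433
5. -73.74930, -27.85395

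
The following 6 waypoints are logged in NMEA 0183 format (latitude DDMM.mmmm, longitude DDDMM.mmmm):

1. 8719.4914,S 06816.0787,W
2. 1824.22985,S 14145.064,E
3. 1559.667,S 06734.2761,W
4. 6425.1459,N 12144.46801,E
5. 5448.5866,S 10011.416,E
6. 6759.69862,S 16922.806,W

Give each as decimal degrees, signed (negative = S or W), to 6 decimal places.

1. -87.324857, -68.267978
2. -18.403831, 141.751067
3. -15.994450, -67.571268
4. 64.419098, 121.741134
5. -54.809777, 100.190267
6. -67.994977, -169.380100

Point 1:
  Lat: split at 2 digits → 87° and 19.4914′; 87 + 19.4914/60 = 87.3248567
  hemisphere S, so the sign is −
  Lon: degrees = first 3 digits = 68, minutes = 16.0787; 68 + 16.0787/60 = 68.2679783
  W ⇒ negate
Point 2:
  Lat: degrees = first 2 digits = 18, minutes = 24.22985; 18 + 24.22985/60 = 18.4038308
  S ⇒ negate
  Longitude: degrees = first 3 digits = 141, minutes = 45.064; 141 + 45.064/60 = 141.7510667
  E ⇒ keep positive
Point 3:
  Lat: degrees = first 2 digits = 15, minutes = 59.667; 15 + 59.667/60 = 15.9944500
  S → negative
  Longitude: degrees = first 3 digits = 67, minutes = 34.2761; 67 + 34.2761/60 = 67.5712683
  W → negative
Point 4:
  φ: degrees = first 2 digits = 64, minutes = 25.1459; 64 + 25.1459/60 = 64.4190983
  N ⇒ keep positive
  Lon: degrees = first 3 digits = 121, minutes = 44.46801; 121 + 44.46801/60 = 121.7411335
  E ⇒ keep positive
Point 5:
  Latitude: degrees = first 2 digits = 54, minutes = 48.5866; 54 + 48.5866/60 = 54.8097767
  S ⇒ negate
  λ: degrees = first 3 digits = 100, minutes = 11.416; 100 + 11.416/60 = 100.1902667
  E ⇒ keep positive
Point 6:
  φ: degrees = first 2 digits = 67, minutes = 59.69862; 67 + 59.69862/60 = 67.9949770
  S → negative
  Lon: degrees = first 3 digits = 169, minutes = 22.806; 169 + 22.806/60 = 169.3801000
  W → negative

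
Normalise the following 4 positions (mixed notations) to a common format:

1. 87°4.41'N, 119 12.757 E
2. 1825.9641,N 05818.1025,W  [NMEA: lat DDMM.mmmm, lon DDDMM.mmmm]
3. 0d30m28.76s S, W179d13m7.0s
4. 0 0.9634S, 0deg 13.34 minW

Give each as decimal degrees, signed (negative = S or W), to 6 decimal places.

1. 87.073500, 119.212617
2. 18.432735, -58.301708
3. -0.507989, -179.218611
4. -0.016057, -0.222333

Point 1:
  Latitude: 87 + 4.41/60 = 87.0735000
  N ⇒ keep positive
  λ: 12.757′ = 0.212617°; total 119.2126167
  E ⇒ keep positive
Point 2:
  Lat: degrees = first 2 digits = 18, minutes = 25.9641; 18 + 25.9641/60 = 18.4327350
  N ⇒ keep positive
  Longitude: split at 3 digits → 058° and 18.1025′; 58 + 18.1025/60 = 58.3017083
  hemisphere W, so the sign is −
Point 3:
  Latitude: 0 + 30/60 + 28.76/3600 = 0.5079889
  S → negative
  Longitude: 179° + 13/60 + 7/3600 = 179 + 0.216667 + 0.001944 = 179.2186111
  W ⇒ negate
Point 4:
  φ: 0.9634′ = 0.016057°; total 0.0160567
  S → negative
  Lon: 0 + 13.34/60 = 0.2223333
  hemisphere W, so the sign is −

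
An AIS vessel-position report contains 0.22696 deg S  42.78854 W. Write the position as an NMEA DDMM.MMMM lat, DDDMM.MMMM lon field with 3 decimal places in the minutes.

φ: 0° + 0.226960 × 60 = 0° 13.61760′
Lon: fractional part 0.788540 → 47.31240 minutes

0013.618,S / 04247.312,W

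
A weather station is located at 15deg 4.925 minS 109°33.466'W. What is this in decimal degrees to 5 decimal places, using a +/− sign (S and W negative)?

φ: 4.925′ = 0.082083°; total 15.082083
hemisphere S, so the sign is −
λ: 33.466′ = 0.557767°; total 109.557767
W ⇒ negate

-15.08208, -109.55777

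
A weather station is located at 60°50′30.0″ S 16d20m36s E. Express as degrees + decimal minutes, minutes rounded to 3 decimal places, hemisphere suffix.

60° 50.500′ S, 16° 20.600′ E

φ: seconds/60 = 0.50000; minutes = 50 + 0.50000 = 50.50000
Longitude: 20 + 36/60 = 20.60000′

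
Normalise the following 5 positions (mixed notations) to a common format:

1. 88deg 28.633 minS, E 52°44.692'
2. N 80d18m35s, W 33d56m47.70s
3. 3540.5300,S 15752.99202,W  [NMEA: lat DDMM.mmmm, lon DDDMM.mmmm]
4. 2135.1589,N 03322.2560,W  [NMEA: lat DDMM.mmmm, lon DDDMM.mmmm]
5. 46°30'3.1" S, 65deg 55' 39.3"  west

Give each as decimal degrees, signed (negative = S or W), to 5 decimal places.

1. -88.47722, 52.74487
2. 80.30972, -33.94658
3. -35.67550, -157.88320
4. 21.58598, -33.37093
5. -46.50086, -65.92758

Point 1:
  Latitude: 28.633′ = 0.477217°; total 88.477217
  hemisphere S, so the sign is −
  λ: 44.692′ = 0.744867°; total 52.744867
  E → positive
Point 2:
  Latitude: 80 + 18/60 + 35/3600 = 80.309722
  N ⇒ keep positive
  Longitude: 33° + 56/60 + 47.7/3600 = 33 + 0.933333 + 0.013250 = 33.946583
  W → negative
Point 3:
  Latitude: degrees = first 2 digits = 35, minutes = 40.53; 35 + 40.53/60 = 35.675500
  hemisphere S, so the sign is −
  Lon: degrees = first 3 digits = 157, minutes = 52.99202; 157 + 52.99202/60 = 157.883200
  W → negative
Point 4:
  Latitude: split at 2 digits → 21° and 35.1589′; 21 + 35.1589/60 = 21.585982
  N → positive
  λ: degrees = first 3 digits = 33, minutes = 22.256; 33 + 22.256/60 = 33.370933
  hemisphere W, so the sign is −
Point 5:
  Lat: 30′ + 3.1″ = 30.05167′; 46 + 30.05167/60 = 46.500861
  S ⇒ negate
  Lon: 55′ + 39.3″ = 55.65500′; 65 + 55.65500/60 = 65.927583
  W → negative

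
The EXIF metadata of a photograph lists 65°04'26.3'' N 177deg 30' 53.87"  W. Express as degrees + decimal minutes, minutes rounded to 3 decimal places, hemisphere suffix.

Lat: seconds/60 = 0.43833; minutes = 4 + 0.43833 = 4.43833
Longitude: seconds/60 = 0.89783; minutes = 30 + 0.89783 = 30.89783

65° 4.438′ N, 177° 30.898′ W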